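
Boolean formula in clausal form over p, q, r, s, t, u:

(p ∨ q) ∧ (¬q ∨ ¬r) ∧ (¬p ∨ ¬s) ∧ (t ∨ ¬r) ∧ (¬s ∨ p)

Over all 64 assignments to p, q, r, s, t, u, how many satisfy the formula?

14

Split on p, then q.
  p=T, q=T: remaining (r,s,t,u) ∈ {(F,F,F,F); (F,F,F,T); (F,F,T,F); (F,F,T,T)} — 4.
  p=T, q=F: u free; 3 ways for (r,s,t) × 2^1 = 6.
  p=F, q=T: remaining (r,s,t,u) ∈ {(F,F,F,F); (F,F,F,T); (F,F,T,F); (F,F,T,T)} — 4.
  p=F, q=F: a clause becomes empty — 0.
Total: 4 + 6 + 4 + 0 = 14.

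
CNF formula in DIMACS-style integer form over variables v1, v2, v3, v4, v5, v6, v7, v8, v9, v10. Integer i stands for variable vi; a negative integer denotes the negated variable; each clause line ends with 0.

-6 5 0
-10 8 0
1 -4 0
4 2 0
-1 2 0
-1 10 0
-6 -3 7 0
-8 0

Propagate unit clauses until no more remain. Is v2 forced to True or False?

True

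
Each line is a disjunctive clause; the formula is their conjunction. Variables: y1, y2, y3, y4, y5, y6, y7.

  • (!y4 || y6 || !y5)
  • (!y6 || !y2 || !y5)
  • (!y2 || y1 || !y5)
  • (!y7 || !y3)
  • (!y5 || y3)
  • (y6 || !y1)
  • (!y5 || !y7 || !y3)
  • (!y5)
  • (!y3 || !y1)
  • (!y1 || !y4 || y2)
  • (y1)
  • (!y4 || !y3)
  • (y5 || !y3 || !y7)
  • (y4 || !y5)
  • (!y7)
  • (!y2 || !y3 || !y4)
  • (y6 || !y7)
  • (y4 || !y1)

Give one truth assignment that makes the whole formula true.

(!y5) is a unit clause, so y5 = False.
Unit propagation: (y1) forces y1 = True.
The clause (y6) is unit: y6 must be True.
(!y3) is a unit clause, so y3 = False.
The clause (!y7) is unit: y7 must be False.
The clause (y4) is unit: y4 must be True.
Unit propagation: (y2) forces y2 = True.

y1=True  y2=True  y3=False  y4=True  y5=False  y6=True  y7=False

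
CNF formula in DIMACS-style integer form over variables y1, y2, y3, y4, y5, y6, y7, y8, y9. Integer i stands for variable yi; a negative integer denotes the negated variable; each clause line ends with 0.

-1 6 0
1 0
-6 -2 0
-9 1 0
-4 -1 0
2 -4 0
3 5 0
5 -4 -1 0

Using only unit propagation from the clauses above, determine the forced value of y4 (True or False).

False

(y1) is a unit clause: y1 = True.
In (y6 OR NOT y1), NOT y1 is now false; y6 must hold, so y6 = True.
In (NOT y2 OR NOT y6), NOT y6 is now false; NOT y2 must hold, so y2 = False.
From (NOT y4 OR NOT y1) and y1 = True: y4 = False.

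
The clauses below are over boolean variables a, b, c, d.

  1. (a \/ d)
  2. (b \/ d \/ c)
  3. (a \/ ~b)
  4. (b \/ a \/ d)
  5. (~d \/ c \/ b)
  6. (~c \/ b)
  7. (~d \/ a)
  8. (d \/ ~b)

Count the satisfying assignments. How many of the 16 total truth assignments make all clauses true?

2

Satisfying assignments:
  a=1 b=1 c=0 d=1
  a=1 b=1 c=1 d=1
That's 2 in total.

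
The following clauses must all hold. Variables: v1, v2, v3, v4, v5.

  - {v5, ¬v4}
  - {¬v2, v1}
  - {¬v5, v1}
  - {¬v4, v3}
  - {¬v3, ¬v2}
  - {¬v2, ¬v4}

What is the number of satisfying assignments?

Split on v2, then v4.
  v2=1, v4=1: a clause becomes empty — 0.
  v2=1, v4=0: remaining (v1,v3,v5) ∈ {(1,0,0); (1,0,1)} — 2.
  v2=0, v4=1: remaining (v1,v3,v5) ∈ {(1,1,1)} — 1.
  v2=0, v4=0: v3 free; 3 ways for (v1,v5) × 2^1 = 6.
Total: 0 + 2 + 1 + 6 = 9.

9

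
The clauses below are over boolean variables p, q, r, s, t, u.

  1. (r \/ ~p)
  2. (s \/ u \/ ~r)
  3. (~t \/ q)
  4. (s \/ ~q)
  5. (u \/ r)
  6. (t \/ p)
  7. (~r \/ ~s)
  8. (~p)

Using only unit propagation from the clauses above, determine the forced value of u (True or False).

(~p) stands alone — p = False.
In (t \/ p), p is now false; t must hold, so t = True.
From (~t \/ q) and t = True: q = True.
From (~q \/ s) and q = True: s = True.
(~s \/ ~r) with s = True leaves only ~r, so r = False.
From (r \/ u) and r = False: u = True.

True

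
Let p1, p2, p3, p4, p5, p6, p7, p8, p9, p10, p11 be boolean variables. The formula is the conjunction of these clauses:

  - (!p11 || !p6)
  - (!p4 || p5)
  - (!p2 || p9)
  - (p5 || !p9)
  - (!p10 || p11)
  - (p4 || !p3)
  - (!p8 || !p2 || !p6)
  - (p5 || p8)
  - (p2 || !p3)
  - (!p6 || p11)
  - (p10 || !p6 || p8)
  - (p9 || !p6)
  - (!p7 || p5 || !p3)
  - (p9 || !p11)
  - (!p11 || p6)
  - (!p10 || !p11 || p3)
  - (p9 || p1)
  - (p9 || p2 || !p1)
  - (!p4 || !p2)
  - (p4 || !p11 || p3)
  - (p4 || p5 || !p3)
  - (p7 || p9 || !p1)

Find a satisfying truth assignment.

p1 = False, p2 = False, p3 = False, p4 = True, p5 = True, p6 = False, p7 = True, p8 = True, p9 = True, p10 = False, p11 = False

Check each clause:
  1. (!p11 || !p6) — !p6 is true.
  2. (!p4 || p5) — p5 is true.
  3. (!p2 || p9) — p9 is true.
  4. (p5 || !p9) — p5 is true.
  5. (!p10 || p11) — !p10 is true.
  6. (!p3 || p4) — p4 is true.
  7. (!p8 || !p2 || !p6) — !p6 is true.
  8. (p8 || p5) — p8 is true.
  9. (!p3 || p2) — !p3 is true.
  10. (p11 || !p6) — !p6 is true.
  11. (!p6 || p8 || p10) — p8 is true.
  12. (p9 || !p6) — p9 is true.
  13. (p5 || !p3 || !p7) — !p3 is true.
  14. (p9 || !p11) — p9 is true.
  15. (p6 || !p11) — !p11 is true.
  16. (!p11 || p3 || !p10) — !p11 is true.
  17. (p9 || p1) — p9 is true.
  18. (p2 || !p1 || p9) — p9 is true.
  19. (!p2 || !p4) — !p2 is true.
  20. (p4 || !p11 || p3) — p4 is true.
  21. (p5 || !p3 || p4) — p5 is true.
  22. (!p1 || p9 || p7) — p9 is true.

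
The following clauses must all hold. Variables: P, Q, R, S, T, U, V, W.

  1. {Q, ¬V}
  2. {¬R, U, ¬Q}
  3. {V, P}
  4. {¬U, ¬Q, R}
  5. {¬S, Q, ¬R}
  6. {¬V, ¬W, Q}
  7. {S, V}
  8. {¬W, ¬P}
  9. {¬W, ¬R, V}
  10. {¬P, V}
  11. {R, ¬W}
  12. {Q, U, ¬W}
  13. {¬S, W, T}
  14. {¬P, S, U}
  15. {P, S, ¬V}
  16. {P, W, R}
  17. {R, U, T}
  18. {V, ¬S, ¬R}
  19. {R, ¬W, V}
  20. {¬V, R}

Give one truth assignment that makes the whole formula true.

P=F, Q=T, R=T, S=T, T=T, U=T, V=T, W=F

T occurs only positively in the remaining clauses — set T = True.
Branch on P: take P = False.
  then V is forced to True.
  then Q is forced to True.
  then S is forced to True.
  then R is forced to True.
  then U is forced to True.
W is now unconstrained; take W = False.
Every clause has at least one true literal under this assignment.
Check each clause:
  1. {¬V, Q} — Q is true.
  2. {U, ¬Q, ¬R} — U is true.
  3. {V, P} — V is true.
  4. {R, ¬U, ¬Q} — R is true.
  5. {¬R, ¬S, Q} — Q is true.
  6. {Q, ¬W, ¬V} — ¬W is true.
  7. {S, V} — S is true.
  8. {¬P, ¬W} — ¬W is true.
  9. {¬W, ¬R, V} — ¬W is true.
  10. {V, ¬P} — ¬P is true.
  11. {R, ¬W} — ¬W is true.
  12. {Q, ¬W, U} — ¬W is true.
  13. {¬S, T, W} — T is true.
  14. {S, U, ¬P} — S is true.
  15. {¬V, S, P} — S is true.
  16. {W, P, R} — R is true.
  17. {T, U, R} — R is true.
  18. {V, ¬S, ¬R} — V is true.
  19. {V, R, ¬W} — ¬W is true.
  20. {R, ¬V} — R is true.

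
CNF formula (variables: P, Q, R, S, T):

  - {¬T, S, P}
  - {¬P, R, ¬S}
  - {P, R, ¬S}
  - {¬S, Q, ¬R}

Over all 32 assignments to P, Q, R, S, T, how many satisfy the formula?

Case analysis on S and P:
  S=T, P=T: remaining (Q,R,T) ∈ {(T,T,F); (T,T,T)} — 2.
  S=T, P=F: remaining (Q,R,T) ∈ {(T,T,F); (T,T,T)} — 2.
  S=F, P=T: Q, R, T free → 2^3 = 8.
  S=F, P=F: remaining (Q,R,T) ∈ {(F,F,F); (F,T,F); (T,F,F); (T,T,F)} — 4.
Total: 2 + 2 + 8 + 4 = 16.

16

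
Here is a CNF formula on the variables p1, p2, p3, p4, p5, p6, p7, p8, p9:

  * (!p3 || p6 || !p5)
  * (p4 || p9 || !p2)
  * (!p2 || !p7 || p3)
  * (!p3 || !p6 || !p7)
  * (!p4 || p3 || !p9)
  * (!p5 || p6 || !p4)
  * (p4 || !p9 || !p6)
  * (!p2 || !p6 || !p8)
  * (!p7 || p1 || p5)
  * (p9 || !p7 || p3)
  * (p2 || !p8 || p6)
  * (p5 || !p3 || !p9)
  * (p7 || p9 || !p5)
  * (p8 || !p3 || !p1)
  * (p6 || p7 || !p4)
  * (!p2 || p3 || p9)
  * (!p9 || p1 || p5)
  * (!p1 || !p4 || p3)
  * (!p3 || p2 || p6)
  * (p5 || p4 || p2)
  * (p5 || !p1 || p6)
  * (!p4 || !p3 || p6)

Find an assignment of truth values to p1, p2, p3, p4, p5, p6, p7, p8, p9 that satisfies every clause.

Branch on p1: take p1 = False.
Branch on p2: take p2 = True.
Set p3 = True and propagate.
For the remaining variables, p4 = True, p5 = True, p6 = True, p7 = False, p8 = False, p9 = True works.

p1 = False, p2 = True, p3 = True, p4 = True, p5 = True, p6 = True, p7 = False, p8 = False, p9 = True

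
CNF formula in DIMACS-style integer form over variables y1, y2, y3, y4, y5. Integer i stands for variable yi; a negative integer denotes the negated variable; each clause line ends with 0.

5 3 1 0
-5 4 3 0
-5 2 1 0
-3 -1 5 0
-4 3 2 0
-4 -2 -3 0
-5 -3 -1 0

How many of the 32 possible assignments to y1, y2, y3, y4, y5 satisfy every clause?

9

Split on y3, then y5.
  y3=T, y5=T: remaining (y1,y2,y4) ∈ {(F,T,F)} — 1.
  y3=T, y5=F: remaining (y1,y2,y4) ∈ {(F,F,F); (F,F,T); (F,T,F)} — 3.
  y3=F, y5=T: remaining (y1,y2,y4) ∈ {(F,T,T); (T,T,T)} — 2.
  y3=F, y5=F: remaining (y1,y2,y4) ∈ {(T,F,F); (T,T,F); (T,T,T)} — 3.
Total: 1 + 3 + 2 + 3 = 9.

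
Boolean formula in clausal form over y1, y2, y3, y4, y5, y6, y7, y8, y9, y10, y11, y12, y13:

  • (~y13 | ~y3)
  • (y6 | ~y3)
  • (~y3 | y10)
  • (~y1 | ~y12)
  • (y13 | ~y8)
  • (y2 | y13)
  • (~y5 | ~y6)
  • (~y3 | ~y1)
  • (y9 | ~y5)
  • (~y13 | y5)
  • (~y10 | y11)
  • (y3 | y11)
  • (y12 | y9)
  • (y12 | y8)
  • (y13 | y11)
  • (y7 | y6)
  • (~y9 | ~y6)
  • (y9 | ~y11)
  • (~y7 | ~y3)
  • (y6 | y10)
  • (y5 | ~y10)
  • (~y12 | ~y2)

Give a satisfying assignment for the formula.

y1 = F, y2 = F, y3 = F, y4 = F, y5 = T, y6 = F, y7 = T, y8 = F, y9 = T, y10 = T, y11 = T, y12 = T, y13 = T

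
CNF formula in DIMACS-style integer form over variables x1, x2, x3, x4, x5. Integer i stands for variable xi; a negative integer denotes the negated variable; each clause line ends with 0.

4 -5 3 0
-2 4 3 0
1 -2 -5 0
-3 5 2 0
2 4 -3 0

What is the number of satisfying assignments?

Case analysis on x2 and x3:
  x2=1, x3=1: x4 free; 3 ways for (x1,x5) × 2^1 = 6.
  x2=1, x3=0: remaining (x1,x4,x5) ∈ {(0,1,0); (1,1,0); (1,1,1)} — 3.
  x2=0, x3=1: remaining (x1,x4,x5) ∈ {(0,1,1); (1,1,1)} — 2.
  x2=0, x3=0: x1 free; 3 ways for (x4,x5) × 2^1 = 6.
Total: 6 + 3 + 2 + 6 = 17.

17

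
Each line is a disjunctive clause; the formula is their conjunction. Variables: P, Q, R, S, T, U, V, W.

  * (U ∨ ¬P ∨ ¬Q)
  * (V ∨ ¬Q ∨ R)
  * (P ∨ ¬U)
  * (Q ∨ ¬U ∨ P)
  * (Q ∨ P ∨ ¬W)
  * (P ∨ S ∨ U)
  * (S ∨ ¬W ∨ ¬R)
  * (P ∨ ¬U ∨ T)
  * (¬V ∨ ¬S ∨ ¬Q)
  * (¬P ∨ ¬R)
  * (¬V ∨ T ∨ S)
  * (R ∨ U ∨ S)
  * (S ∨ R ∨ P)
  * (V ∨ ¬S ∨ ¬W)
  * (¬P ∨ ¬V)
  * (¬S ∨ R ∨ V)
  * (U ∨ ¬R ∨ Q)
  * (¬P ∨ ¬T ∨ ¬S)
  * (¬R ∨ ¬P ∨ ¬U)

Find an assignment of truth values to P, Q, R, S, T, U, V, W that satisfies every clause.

P=F, Q=F, R=F, S=T, T=F, U=F, V=T, W=F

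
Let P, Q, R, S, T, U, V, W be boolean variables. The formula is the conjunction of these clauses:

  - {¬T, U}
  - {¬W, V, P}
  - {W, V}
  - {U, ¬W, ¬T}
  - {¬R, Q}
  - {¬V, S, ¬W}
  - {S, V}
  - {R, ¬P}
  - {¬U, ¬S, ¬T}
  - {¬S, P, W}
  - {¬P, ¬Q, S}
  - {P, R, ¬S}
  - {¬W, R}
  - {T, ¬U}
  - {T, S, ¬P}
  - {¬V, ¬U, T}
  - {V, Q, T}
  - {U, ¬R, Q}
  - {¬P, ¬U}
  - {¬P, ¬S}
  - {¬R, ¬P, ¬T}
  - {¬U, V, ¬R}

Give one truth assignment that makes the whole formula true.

P=F, Q=T, R=F, S=F, T=T, U=T, V=T, W=F

Branch on P: take P = False.
Branch on Q: take Q = True.
The remaining clauses are satisfied by R = False, S = False, T = True, U = True, V = True, W = False.
Every clause has at least one true literal under this assignment.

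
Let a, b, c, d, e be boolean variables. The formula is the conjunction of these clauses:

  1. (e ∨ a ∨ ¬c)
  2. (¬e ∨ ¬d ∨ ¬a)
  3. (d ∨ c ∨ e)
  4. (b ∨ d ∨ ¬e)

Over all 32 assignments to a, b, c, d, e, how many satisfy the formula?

16

Case analysis on e and d:
  e=T, d=T: remaining (a,b,c) ∈ {(F,F,F); (F,F,T); (F,T,F); (F,T,T)} — 4.
  e=T, d=F: remaining (a,b,c) ∈ {(F,T,F); (F,T,T); (T,T,F); (T,T,T)} — 4.
  e=F, d=T: b free; 3 ways for (a,c) × 2^1 = 6.
  e=F, d=F: remaining (a,b,c) ∈ {(T,F,T); (T,T,T)} — 2.
Total: 4 + 4 + 6 + 2 = 16.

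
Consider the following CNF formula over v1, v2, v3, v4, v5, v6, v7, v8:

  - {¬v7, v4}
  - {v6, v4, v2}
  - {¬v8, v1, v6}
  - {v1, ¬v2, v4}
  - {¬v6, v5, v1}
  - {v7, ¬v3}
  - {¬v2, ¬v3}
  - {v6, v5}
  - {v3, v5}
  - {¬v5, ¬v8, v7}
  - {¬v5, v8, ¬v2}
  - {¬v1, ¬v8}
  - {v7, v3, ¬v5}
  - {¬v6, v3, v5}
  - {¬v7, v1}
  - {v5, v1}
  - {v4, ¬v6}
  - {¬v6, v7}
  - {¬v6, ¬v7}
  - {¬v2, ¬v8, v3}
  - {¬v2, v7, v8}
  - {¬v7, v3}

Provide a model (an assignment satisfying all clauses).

v1 = T, v2 = F, v3 = T, v4 = T, v5 = T, v6 = F, v7 = T, v8 = F

Check each clause:
  1. {v4, ¬v7} — v4 is true.
  2. {v6, v2, v4} — v4 is true.
  3. {¬v8, v6, v1} — ¬v8 is true.
  4. {¬v2, v4, v1} — v1 is true.
  5. {¬v6, v5, v1} — v1 is true.
  6. {v7, ¬v3} — v7 is true.
  7. {¬v2, ¬v3} — ¬v2 is true.
  8. {v6, v5} — v5 is true.
  9. {v3, v5} — v3 is true.
  10. {v7, ¬v8, ¬v5} — ¬v8 is true.
  11. {¬v5, v8, ¬v2} — ¬v2 is true.
  12. {¬v8, ¬v1} — ¬v8 is true.
  13. {¬v5, v3, v7} — v3 is true.
  14. {v5, ¬v6, v3} — ¬v6 is true.
  15. {v1, ¬v7} — v1 is true.
  16. {v5, v1} — v1 is true.
  17. {v4, ¬v6} — ¬v6 is true.
  18. {v7, ¬v6} — ¬v6 is true.
  19. {¬v6, ¬v7} — ¬v6 is true.
  20. {v3, ¬v2, ¬v8} — ¬v8 is true.
  21. {v8, ¬v2, v7} — ¬v2 is true.
  22. {v3, ¬v7} — v3 is true.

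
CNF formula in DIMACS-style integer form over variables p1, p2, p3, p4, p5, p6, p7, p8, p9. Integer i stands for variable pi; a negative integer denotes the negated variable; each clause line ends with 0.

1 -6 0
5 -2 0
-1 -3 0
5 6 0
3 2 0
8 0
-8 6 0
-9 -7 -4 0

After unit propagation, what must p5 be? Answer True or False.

True

Unit clause (p8) sets p8 = True.
From (p6 | ~p8) and p8 = True: p6 = True.
From (~p6 | p1) and p6 = True: p1 = True.
From (~p3 | ~p1) and p1 = True: p3 = False.
In (p3 | p2), p3 is now false; p2 must hold, so p2 = True.
(~p2 | p5) with p2 = True leaves only p5, so p5 = True.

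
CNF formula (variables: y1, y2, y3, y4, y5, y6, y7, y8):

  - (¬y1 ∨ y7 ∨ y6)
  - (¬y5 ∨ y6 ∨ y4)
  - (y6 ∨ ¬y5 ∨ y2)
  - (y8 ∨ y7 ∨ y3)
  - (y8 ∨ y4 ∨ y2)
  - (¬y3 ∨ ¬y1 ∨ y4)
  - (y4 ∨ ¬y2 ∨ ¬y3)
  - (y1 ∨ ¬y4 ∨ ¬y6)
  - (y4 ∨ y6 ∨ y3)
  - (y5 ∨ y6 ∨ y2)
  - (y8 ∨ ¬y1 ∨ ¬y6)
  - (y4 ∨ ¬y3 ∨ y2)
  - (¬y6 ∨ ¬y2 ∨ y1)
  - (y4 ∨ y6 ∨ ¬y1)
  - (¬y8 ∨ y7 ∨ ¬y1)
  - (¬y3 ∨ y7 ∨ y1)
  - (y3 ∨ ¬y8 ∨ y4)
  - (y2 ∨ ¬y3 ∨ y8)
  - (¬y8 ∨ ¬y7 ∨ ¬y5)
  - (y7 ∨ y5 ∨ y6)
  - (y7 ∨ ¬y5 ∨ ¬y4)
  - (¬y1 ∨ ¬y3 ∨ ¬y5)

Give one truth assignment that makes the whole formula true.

y1 = F, y2 = T, y3 = T, y4 = T, y5 = F, y6 = F, y7 = T, y8 = T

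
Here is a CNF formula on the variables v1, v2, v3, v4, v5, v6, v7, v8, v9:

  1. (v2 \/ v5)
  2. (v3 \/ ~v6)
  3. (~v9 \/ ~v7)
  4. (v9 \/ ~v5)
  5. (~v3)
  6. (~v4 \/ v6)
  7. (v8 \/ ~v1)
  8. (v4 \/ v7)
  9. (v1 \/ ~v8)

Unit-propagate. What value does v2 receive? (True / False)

True

Unit clause (~v3) sets v3 = False.
In (~v6 \/ v3), v3 is now false; ~v6 must hold, so v6 = False.
From (v6 \/ ~v4) and v6 = False: v4 = False.
(v7 \/ v4): since v4 = False, the clause reduces to (v7). v7 = True.
(~v9 \/ ~v7) with v7 = True leaves only ~v9, so v9 = False.
(v9 \/ ~v5): since v9 = False, the clause reduces to (~v5). v5 = False.
(v5 \/ v2) with v5 = False leaves only v2, so v2 = True.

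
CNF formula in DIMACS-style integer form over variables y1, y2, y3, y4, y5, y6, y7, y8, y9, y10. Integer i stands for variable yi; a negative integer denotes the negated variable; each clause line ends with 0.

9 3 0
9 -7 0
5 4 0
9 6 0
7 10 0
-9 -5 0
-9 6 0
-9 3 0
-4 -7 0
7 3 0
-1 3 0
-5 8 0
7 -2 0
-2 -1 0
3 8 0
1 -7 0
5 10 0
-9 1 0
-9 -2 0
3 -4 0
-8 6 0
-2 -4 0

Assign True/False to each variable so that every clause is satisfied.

y1 = F, y2 = F, y3 = T, y4 = T, y5 = F, y6 = T, y7 = F, y8 = F, y9 = F, y10 = T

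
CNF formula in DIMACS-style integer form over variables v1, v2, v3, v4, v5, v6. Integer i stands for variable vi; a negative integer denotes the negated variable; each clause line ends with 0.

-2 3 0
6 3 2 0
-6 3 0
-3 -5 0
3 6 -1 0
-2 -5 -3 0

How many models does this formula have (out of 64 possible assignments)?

16

Case analysis on v3 and v2:
  v3=T, v2=T: forces v5=F; v1, v4, v6 free → 2^3 = 8.
  v3=T, v2=F: forces v5=F; v1, v4, v6 free → 2^3 = 8.
  v3=F, v2=T: a clause becomes empty — 0.
  v3=F, v2=F: a clause becomes empty — 0.
Total: 8 + 8 + 0 + 0 = 16.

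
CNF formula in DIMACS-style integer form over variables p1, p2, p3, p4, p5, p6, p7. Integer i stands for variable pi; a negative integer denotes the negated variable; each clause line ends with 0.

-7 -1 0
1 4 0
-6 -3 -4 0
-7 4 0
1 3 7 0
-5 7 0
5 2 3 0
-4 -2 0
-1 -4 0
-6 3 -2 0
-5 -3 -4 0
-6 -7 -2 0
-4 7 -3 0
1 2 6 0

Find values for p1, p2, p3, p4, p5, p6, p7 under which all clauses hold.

p1=True  p2=True  p3=True  p4=False  p5=False  p6=True  p7=False

Set p1 = True and propagate.
  then p7 is forced to False.
  then p5 is forced to False.
  then p4 is forced to False.
Branch on p2: take p2 = True.
Try p3 = True.
p6 is now unconstrained; take p6 = True.
Every clause has at least one true literal under this assignment.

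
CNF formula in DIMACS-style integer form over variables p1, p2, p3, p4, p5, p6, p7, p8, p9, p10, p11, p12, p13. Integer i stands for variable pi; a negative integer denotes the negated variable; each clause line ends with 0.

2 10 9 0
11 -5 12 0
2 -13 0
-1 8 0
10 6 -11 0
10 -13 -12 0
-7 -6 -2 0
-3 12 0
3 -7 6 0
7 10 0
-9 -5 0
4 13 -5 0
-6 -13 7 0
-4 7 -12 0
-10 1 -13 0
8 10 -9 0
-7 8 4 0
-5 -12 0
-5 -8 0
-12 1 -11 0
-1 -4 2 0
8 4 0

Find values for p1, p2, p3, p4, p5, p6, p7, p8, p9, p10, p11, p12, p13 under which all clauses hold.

p1=0, p2=0, p3=1, p4=0, p5=0, p6=1, p7=1, p8=1, p9=0, p10=1, p11=0, p12=1, p13=0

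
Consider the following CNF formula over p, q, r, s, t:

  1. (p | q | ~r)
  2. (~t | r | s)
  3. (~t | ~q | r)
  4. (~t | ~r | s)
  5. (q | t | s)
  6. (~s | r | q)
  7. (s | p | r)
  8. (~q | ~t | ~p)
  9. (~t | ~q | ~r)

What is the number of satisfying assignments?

Case analysis on r and q:
  r=1, q=1: remaining (p,s,t) ∈ {(0,0,0); (0,1,0); (1,0,0); (1,1,0)} — 4.
  r=1, q=0: remaining (p,s,t) ∈ {(1,1,0); (1,1,1)} — 2.
  r=0, q=1: remaining (p,s,t) ∈ {(0,1,0); (1,0,0); (1,1,0)} — 3.
  r=0, q=0: a clause becomes empty — 0.
Total: 4 + 2 + 3 + 0 = 9.

9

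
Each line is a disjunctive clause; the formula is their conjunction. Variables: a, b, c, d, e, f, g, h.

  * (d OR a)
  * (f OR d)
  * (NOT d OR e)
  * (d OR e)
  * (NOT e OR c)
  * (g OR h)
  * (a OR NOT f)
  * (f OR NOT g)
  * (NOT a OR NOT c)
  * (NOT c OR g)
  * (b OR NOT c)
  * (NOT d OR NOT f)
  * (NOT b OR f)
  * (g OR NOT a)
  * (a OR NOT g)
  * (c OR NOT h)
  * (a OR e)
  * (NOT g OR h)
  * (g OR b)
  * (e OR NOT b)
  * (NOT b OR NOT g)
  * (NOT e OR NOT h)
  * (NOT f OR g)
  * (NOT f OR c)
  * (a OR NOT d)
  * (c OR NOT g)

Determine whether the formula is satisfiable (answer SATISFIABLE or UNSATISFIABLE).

g = True:
  propagation gives f=True, a=True, c=False; an empty clause results — contradiction.
g = False:
  propagation gives h=True, c=False; an empty clause results — contradiction.
Every branch closes, so no satisfying assignment exists.

UNSATISFIABLE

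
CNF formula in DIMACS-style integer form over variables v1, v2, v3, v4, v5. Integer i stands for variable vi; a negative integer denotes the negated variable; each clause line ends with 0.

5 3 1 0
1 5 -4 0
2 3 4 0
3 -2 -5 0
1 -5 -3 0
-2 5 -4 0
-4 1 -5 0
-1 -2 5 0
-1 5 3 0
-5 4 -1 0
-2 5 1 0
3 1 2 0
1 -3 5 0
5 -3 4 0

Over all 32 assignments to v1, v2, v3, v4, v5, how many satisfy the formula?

The models are:
  v1=1 v2=0 v3=0 v4=1 v5=1
  v1=1 v2=0 v3=1 v4=1 v5=0
  v1=1 v2=0 v3=1 v4=1 v5=1
  v1=1 v2=1 v3=1 v4=1 v5=1
That's 4 in total.

4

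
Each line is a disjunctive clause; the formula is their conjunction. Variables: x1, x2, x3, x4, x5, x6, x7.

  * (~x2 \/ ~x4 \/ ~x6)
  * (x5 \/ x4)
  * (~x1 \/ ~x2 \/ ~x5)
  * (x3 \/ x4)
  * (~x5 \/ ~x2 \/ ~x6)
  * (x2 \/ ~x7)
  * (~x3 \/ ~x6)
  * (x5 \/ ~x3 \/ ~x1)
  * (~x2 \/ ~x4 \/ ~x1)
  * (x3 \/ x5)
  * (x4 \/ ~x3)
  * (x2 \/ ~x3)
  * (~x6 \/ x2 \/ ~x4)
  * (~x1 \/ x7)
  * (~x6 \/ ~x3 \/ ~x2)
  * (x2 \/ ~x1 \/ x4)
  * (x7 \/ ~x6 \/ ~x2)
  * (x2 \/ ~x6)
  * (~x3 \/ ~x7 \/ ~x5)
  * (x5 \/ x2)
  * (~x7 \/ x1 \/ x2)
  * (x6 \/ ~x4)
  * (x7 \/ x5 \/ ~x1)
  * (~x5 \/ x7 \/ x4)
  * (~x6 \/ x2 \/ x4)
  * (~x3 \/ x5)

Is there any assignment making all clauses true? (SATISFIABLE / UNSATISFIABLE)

x2 = True:
  x5 = True:
    propagation gives x1=False, x6=False, x4=False, x3=True; an empty clause results — contradiction.
  x5 = False:
    propagation gives x4=True, x6=False; an empty clause results — contradiction.
x2 = False:
  propagation gives x7=False, x3=False, x4=True, x5=True; an empty clause results — contradiction.
Every branch closes, so no satisfying assignment exists.

UNSATISFIABLE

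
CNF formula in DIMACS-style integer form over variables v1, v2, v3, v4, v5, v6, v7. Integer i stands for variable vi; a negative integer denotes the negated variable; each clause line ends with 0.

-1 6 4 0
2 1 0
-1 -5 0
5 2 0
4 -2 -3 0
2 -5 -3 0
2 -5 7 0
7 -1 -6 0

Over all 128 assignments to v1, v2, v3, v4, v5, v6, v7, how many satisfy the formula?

31

Case analysis on v2 and v1:
  v2=1, v1=1: 7 of the 32 assignments to (v3,v4,v5,v6,v7) work.
  v2=1, v1=0: v5, v6, v7 free; 3 ways for (v3,v4) × 2^3 = 24.
  v2=0, v1=1: a clause becomes empty — 0.
  v2=0, v1=0: a clause becomes empty — 0.
Total: 7 + 24 + 0 + 0 = 31.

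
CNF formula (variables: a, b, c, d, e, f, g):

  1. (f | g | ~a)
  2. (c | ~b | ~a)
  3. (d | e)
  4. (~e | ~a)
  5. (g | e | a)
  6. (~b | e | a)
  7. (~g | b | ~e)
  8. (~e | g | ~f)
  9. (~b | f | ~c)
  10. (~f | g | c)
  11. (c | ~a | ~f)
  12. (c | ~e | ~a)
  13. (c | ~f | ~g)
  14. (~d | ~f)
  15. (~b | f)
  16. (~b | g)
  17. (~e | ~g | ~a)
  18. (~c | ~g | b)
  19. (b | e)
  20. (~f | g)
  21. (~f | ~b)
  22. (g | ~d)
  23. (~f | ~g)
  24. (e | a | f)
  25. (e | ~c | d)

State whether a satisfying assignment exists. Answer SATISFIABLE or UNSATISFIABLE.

SATISFIABLE

Try a = False.
Branch on b: take b = False.
  then e is forced to True.
  then g is forced to False.
  then f is forced to False.
  then d is forced to False.
c is now unconstrained; take c = True.
Every clause has at least one true literal under this assignment.
So a = False, b = False, c = True, d = False, e = True, f = False, g = False is a satisfying assignment.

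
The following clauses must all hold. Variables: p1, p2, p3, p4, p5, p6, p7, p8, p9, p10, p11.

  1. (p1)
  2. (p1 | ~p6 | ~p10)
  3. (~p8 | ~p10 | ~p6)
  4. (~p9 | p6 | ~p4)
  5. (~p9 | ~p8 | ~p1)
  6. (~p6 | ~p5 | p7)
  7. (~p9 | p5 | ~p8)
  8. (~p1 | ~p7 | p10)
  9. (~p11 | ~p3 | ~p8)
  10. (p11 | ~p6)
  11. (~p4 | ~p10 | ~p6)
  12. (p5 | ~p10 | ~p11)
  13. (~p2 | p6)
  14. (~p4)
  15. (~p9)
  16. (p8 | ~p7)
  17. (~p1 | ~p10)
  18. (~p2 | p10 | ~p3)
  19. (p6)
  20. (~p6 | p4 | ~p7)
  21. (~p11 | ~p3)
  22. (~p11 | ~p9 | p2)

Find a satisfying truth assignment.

p1 = T, p2 = F, p3 = F, p4 = F, p5 = F, p6 = T, p7 = F, p8 = F, p9 = F, p10 = F, p11 = T

The clause (p1) is unit: p1 must be True.
Unit propagation: (~p4) forces p4 = False.
(~p9) is a unit clause, so p9 = False.
(~p10) is a unit clause, so p10 = False.
Unit propagation: (~p7) forces p7 = False.
Unit propagation: (p6) forces p6 = True.
(~p5) is a unit clause, so p5 = False.
Unit propagation: (p11) forces p11 = True.
The clause (~p3) is unit: p3 must be False.
p2, p8 are now unconstrained; take p2 = False, p8 = False.
Every clause has at least one true literal under this assignment.
Check each clause:
  1. (p1) — p1 is true.
  2. (~p6 | p1 | ~p10) — p1 is true.
  3. (~p8 | ~p10 | ~p6) — ~p8 is true.
  4. (~p4 | p6 | ~p9) — ~p4 is true.
  5. (~p8 | ~p9 | ~p1) — ~p8 is true.
  6. (~p5 | p7 | ~p6) — ~p5 is true.
  7. (p5 | ~p9 | ~p8) — ~p8 is true.
  8. (~p7 | p10 | ~p1) — ~p7 is true.
  9. (~p8 | ~p11 | ~p3) — ~p8 is true.
  10. (~p6 | p11) — p11 is true.
  11. (~p10 | ~p4 | ~p6) — ~p4 is true.
  12. (~p10 | ~p11 | p5) — ~p10 is true.
  13. (~p2 | p6) — p6 is true.
  14. (~p4) — ~p4 is true.
  15. (~p9) — ~p9 is true.
  16. (~p7 | p8) — ~p7 is true.
  17. (~p10 | ~p1) — ~p10 is true.
  18. (~p3 | ~p2 | p10) — ~p3 is true.
  19. (p6) — p6 is true.
  20. (~p7 | ~p6 | p4) — ~p7 is true.
  21. (~p11 | ~p3) — ~p3 is true.
  22. (p2 | ~p9 | ~p11) — ~p9 is true.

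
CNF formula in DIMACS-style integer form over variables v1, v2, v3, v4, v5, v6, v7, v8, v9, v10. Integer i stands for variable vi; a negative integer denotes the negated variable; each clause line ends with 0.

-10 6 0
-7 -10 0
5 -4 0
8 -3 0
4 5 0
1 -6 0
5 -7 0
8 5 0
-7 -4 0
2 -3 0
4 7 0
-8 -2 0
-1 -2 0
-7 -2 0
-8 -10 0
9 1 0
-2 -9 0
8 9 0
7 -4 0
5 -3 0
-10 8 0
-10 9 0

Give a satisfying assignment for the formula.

v1=T, v2=F, v3=F, v4=F, v5=T, v6=F, v7=T, v8=T, v9=F, v10=F

Pure literal: v3 appears only negated; assign v3 = False.
Pure literal: v5 appears only positively; assign v5 = True.
Try v1 = True.
  then v2 is forced to False.
Set v4 = False and propagate.
  then v7 is forced to True.
  then v10 is forced to False.
Set v8 = True and propagate.
v6, v9 are now unconstrained; take v6 = False, v9 = False.
Check each clause:
  1. (v6 \/ ~v10) — ~v10 is true.
  2. (~v10 \/ ~v7) — ~v10 is true.
  3. (v5 \/ ~v4) — ~v4 is true.
  4. (v8 \/ ~v3) — v8 is true.
  5. (v5 \/ v4) — v5 is true.
  6. (v1 \/ ~v6) — v1 is true.
  7. (~v7 \/ v5) — v5 is true.
  8. (v5 \/ v8) — v8 is true.
  9. (~v4 \/ ~v7) — ~v4 is true.
  10. (v2 \/ ~v3) — ~v3 is true.
  11. (v4 \/ v7) — v7 is true.
  12. (~v2 \/ ~v8) — ~v2 is true.
  13. (~v1 \/ ~v2) — ~v2 is true.
  14. (~v7 \/ ~v2) — ~v2 is true.
  15. (~v10 \/ ~v8) — ~v10 is true.
  16. (v1 \/ v9) — v1 is true.
  17. (~v9 \/ ~v2) — ~v2 is true.
  18. (v8 \/ v9) — v8 is true.
  19. (~v4 \/ v7) — ~v4 is true.
  20. (~v3 \/ v5) — v5 is true.
  21. (~v10 \/ v8) — v8 is true.
  22. (~v10 \/ v9) — ~v10 is true.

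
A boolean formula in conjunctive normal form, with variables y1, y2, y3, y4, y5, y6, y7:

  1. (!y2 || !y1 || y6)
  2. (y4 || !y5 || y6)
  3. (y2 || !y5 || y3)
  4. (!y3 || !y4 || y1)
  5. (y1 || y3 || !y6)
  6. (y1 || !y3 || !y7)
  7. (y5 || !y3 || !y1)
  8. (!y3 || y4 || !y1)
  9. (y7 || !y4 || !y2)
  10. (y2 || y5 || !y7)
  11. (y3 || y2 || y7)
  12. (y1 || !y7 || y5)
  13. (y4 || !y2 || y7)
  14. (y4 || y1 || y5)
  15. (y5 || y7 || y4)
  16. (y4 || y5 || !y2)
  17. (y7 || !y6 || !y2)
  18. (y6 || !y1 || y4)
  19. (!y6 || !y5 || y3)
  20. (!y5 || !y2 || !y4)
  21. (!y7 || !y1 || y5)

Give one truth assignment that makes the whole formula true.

y1=True, y2=False, y3=True, y4=True, y5=True, y6=False, y7=False

Try y1 = True.
For the remaining variables, y2 = False, y3 = True, y4 = True, y5 = True, y6 = False, y7 = False works.
Check each clause:
  1. (!y1 || y6 || !y2) — !y2 is true.
  2. (!y5 || y6 || y4) — y4 is true.
  3. (y2 || y3 || !y5) — y3 is true.
  4. (y1 || !y4 || !y3) — y1 is true.
  5. (y1 || y3 || !y6) — y1 is true.
  6. (y1 || !y3 || !y7) — y1 is true.
  7. (!y1 || y5 || !y3) — y5 is true.
  8. (!y1 || !y3 || y4) — y4 is true.
  9. (!y4 || y7 || !y2) — !y2 is true.
  10. (y2 || !y7 || y5) — !y7 is true.
  11. (y3 || y7 || y2) — y3 is true.
  12. (!y7 || y1 || y5) — !y7 is true.
  13. (y4 || !y2 || y7) — y4 is true.
  14. (y5 || y1 || y4) — y1 is true.
  15. (y5 || y7 || y4) — y4 is true.
  16. (!y2 || y5 || y4) — y4 is true.
  17. (y7 || !y6 || !y2) — !y6 is true.
  18. (!y1 || y6 || y4) — y4 is true.
  19. (!y6 || !y5 || y3) — !y6 is true.
  20. (!y5 || !y4 || !y2) — !y2 is true.
  21. (!y7 || y5 || !y1) — !y7 is true.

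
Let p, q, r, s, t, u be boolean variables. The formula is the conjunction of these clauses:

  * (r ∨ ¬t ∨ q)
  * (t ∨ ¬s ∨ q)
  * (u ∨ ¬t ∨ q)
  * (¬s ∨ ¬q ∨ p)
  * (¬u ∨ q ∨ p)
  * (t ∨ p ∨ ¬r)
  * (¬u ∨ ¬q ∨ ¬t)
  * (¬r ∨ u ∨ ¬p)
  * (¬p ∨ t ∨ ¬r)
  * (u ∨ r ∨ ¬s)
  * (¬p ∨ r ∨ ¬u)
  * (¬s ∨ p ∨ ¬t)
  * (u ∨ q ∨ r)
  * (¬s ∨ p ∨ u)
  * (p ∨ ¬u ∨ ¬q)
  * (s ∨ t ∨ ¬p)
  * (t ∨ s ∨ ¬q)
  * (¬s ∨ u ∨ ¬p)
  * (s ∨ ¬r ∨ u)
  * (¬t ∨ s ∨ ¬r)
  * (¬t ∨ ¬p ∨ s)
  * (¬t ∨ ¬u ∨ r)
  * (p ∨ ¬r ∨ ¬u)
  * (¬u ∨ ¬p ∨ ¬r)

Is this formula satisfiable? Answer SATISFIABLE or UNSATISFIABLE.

Branch on p: take p = False.
For the remaining variables, q = True, r = False, s = False, t = True, u = False works.
Every clause has at least one true literal under this assignment.
So p=F, q=T, r=F, s=F, t=T, u=F is a satisfying assignment.

SATISFIABLE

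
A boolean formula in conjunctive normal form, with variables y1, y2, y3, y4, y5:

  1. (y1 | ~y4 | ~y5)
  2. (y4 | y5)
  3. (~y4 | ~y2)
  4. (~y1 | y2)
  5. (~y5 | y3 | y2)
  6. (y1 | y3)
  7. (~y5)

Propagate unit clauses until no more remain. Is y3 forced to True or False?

True

(~y5) stands alone — y5 = False.
In (y4 | y5), y5 is now false; y4 must hold, so y4 = True.
(~y4 | ~y2): since y4 = True, the clause reduces to (~y2). y2 = False.
(y2 | ~y1) with y2 = False leaves only ~y1, so y1 = False.
(y3 | y1): since y1 = False, the clause reduces to (y3). y3 = True.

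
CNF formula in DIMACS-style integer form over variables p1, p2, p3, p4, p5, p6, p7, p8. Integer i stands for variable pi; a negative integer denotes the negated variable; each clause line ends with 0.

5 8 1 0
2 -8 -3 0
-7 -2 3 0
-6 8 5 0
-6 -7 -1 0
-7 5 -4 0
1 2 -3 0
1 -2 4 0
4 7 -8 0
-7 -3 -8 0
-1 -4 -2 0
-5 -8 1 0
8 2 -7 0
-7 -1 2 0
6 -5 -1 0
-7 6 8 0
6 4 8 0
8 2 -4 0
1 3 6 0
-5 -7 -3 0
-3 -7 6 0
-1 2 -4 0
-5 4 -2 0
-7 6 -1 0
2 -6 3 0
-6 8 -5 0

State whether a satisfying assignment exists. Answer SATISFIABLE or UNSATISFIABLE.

Try p1 = False.
Try p2 = True.
  then p4 is forced to True.
For the remaining variables, p3 = True, p5 = False, p6 = True, p7 = False, p8 = True works.
Every clause has at least one true literal under this assignment.
So p1=False  p2=True  p3=True  p4=True  p5=False  p6=True  p7=False  p8=True is a satisfying assignment.

SATISFIABLE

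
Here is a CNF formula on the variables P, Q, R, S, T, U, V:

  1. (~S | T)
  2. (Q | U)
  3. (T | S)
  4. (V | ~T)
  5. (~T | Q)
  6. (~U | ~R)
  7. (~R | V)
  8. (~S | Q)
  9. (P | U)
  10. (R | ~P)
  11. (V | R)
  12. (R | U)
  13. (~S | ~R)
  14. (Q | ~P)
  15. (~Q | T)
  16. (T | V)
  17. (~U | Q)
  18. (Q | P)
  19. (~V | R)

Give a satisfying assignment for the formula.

P=T, Q=T, R=T, S=F, T=T, U=F, V=T

Check each clause:
  1. (~S | T) — ~S is true.
  2. (U | Q) — Q is true.
  3. (S | T) — T is true.
  4. (V | ~T) — V is true.
  5. (Q | ~T) — Q is true.
  6. (~R | ~U) — ~U is true.
  7. (V | ~R) — V is true.
  8. (~S | Q) — Q is true.
  9. (U | P) — P is true.
  10. (R | ~P) — R is true.
  11. (V | R) — R is true.
  12. (R | U) — R is true.
  13. (~R | ~S) — ~S is true.
  14. (Q | ~P) — Q is true.
  15. (T | ~Q) — T is true.
  16. (V | T) — T is true.
  17. (~U | Q) — Q is true.
  18. (Q | P) — P is true.
  19. (~V | R) — R is true.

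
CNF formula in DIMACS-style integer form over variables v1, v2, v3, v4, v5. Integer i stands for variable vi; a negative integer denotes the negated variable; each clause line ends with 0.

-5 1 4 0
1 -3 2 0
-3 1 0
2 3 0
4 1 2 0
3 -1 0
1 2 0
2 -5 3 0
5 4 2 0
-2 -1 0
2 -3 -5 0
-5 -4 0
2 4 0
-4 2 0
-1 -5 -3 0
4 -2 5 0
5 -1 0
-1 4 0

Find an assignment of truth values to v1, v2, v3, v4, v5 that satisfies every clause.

v1=F, v2=T, v3=F, v4=T, v5=F

Check each clause:
  1. {v1, ¬v5, v4} — ¬v5 is true.
  2. {v2, v1, ¬v3} — v2 is true.
  3. {¬v3, v1} — ¬v3 is true.
  4. {v3, v2} — v2 is true.
  5. {v2, v4, v1} — v2 is true.
  6. {v3, ¬v1} — ¬v1 is true.
  7. {v2, v1} — v2 is true.
  8. {v2, v3, ¬v5} — v2 is true.
  9. {v4, v5, v2} — v2 is true.
  10. {¬v2, ¬v1} — ¬v1 is true.
  11. {¬v3, v2, ¬v5} — v2 is true.
  12. {¬v5, ¬v4} — ¬v5 is true.
  13. {v2, v4} — v2 is true.
  14. {¬v4, v2} — v2 is true.
  15. {¬v3, ¬v5, ¬v1} — ¬v5 is true.
  16. {¬v2, v5, v4} — v4 is true.
  17. {v5, ¬v1} — ¬v1 is true.
  18. {¬v1, v4} — v4 is true.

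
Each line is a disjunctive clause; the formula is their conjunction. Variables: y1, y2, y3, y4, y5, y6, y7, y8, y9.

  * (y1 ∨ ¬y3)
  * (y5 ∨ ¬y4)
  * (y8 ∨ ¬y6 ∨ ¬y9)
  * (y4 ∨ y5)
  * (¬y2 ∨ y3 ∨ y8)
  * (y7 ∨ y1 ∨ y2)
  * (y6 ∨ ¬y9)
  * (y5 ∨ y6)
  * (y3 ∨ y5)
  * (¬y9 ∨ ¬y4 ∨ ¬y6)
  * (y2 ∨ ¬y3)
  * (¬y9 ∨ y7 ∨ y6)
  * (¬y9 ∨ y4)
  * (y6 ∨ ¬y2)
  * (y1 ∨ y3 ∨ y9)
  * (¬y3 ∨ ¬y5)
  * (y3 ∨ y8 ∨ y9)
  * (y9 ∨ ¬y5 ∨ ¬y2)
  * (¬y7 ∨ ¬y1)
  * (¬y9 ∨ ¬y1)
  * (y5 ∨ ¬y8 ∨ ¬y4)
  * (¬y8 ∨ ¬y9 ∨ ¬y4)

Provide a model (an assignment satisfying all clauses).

Set y1 = True and propagate.
  then y7 is forced to False.
  then y9 is forced to False.
Branch on y2: take y2 = False.
  then y3 is forced to False.
  then y5 is forced to True.
  then y8 is forced to True.
y4, y6 are now unconstrained; take y4 = False, y6 = True.

y1 = T, y2 = F, y3 = F, y4 = F, y5 = T, y6 = T, y7 = F, y8 = T, y9 = F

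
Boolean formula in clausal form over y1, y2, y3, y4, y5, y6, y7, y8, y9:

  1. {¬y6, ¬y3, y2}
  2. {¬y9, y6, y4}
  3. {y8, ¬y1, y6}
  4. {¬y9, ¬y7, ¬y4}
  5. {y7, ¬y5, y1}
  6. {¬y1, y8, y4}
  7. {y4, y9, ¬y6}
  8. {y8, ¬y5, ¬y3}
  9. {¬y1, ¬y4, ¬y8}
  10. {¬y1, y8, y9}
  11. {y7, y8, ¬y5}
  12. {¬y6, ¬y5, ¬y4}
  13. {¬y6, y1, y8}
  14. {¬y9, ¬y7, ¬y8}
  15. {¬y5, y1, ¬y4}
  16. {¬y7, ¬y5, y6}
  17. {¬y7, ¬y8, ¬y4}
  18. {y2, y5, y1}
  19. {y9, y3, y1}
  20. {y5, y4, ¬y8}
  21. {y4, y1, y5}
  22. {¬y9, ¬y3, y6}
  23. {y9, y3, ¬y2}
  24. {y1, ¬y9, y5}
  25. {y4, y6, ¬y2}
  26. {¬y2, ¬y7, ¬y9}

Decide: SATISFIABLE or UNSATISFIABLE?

SATISFIABLE

Set y1 = False and propagate.
Set y2 = True and propagate.
Branch on y3: take y3 = True.
The remaining clauses are satisfied by y4 = True, y5 = False, y6 = False, y7 = False, y8 = False, y9 = False.
So y1=F  y2=T  y3=T  y4=T  y5=F  y6=F  y7=F  y8=F  y9=F is a satisfying assignment.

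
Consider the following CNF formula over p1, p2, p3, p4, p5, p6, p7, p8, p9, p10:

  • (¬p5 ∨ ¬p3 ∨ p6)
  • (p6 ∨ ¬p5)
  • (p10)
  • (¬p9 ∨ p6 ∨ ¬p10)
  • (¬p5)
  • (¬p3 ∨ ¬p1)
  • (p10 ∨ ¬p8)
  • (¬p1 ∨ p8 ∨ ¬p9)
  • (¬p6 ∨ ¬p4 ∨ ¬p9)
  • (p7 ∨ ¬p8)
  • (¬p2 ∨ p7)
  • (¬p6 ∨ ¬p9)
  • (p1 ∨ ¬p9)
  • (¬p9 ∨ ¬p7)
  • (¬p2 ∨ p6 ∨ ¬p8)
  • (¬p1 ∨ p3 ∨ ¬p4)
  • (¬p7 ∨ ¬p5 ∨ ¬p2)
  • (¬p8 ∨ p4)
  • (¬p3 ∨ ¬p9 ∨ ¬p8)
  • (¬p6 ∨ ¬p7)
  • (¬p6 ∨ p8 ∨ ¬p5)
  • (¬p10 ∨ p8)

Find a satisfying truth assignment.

p1=False  p2=False  p3=False  p4=True  p5=False  p6=False  p7=True  p8=True  p9=False  p10=True

(p10) is a unit clause, so p10 = True.
(¬p5) is a unit clause, so p5 = False.
Unit propagation: (p8) forces p8 = True.
Unit propagation: (p7) forces p7 = True.
(¬p9) is a unit clause, so p9 = False.
(p4) is a unit clause, so p4 = True.
The clause (¬p6) is unit: p6 must be False.
Unit propagation: (¬p2) forces p2 = False.
Pure literal: p1 appears only negated; assign p1 = False.
p3 is now unconstrained; take p3 = False.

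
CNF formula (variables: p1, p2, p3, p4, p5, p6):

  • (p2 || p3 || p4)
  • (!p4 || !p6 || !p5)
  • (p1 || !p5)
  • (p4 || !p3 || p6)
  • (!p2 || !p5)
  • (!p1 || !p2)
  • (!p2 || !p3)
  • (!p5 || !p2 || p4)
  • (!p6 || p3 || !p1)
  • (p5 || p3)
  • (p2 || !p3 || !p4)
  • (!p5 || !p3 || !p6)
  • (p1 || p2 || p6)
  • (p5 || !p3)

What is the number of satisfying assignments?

1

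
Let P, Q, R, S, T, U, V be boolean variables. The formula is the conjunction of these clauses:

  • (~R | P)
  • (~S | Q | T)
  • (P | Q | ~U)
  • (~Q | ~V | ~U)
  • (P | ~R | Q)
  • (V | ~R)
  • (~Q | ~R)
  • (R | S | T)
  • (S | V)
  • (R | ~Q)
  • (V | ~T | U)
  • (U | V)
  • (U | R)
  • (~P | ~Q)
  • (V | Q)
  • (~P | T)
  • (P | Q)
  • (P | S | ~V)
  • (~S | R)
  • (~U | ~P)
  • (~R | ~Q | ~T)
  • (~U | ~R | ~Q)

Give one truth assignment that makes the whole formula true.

P = True, Q = False, R = True, S = True, T = True, U = False, V = True

Check each clause:
  1. (~R | P) — P is true.
  2. (~S | T | Q) — T is true.
  3. (Q | ~U | P) — P is true.
  4. (~U | ~Q | ~V) — ~U is true.
  5. (P | Q | ~R) — P is true.
  6. (~R | V) — V is true.
  7. (~Q | ~R) — ~Q is true.
  8. (S | R | T) — R is true.
  9. (S | V) — S is true.
  10. (R | ~Q) — R is true.
  11. (~T | U | V) — V is true.
  12. (V | U) — V is true.
  13. (R | U) — R is true.
  14. (~P | ~Q) — ~Q is true.
  15. (Q | V) — V is true.
  16. (~P | T) — T is true.
  17. (P | Q) — P is true.
  18. (~V | S | P) — P is true.
  19. (~S | R) — R is true.
  20. (~U | ~P) — ~U is true.
  21. (~Q | ~T | ~R) — ~Q is true.
  22. (~Q | ~U | ~R) — ~U is true.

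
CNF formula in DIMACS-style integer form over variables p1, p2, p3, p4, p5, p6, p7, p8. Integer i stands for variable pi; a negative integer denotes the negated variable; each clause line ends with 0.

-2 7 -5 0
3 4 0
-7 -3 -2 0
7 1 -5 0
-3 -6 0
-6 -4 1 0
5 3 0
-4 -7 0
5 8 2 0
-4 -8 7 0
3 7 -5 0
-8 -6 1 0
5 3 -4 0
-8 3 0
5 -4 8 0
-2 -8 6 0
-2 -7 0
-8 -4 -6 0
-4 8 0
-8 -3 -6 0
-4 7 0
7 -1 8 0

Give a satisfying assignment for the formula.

p1=1  p2=0  p3=1  p4=0  p5=1  p6=0  p7=1  p8=1

Branch on p1: take p1 = True.
Branch on p2: take p2 = False.
For the remaining variables, p3 = True, p4 = False, p5 = True, p6 = False, p7 = True, p8 = True works.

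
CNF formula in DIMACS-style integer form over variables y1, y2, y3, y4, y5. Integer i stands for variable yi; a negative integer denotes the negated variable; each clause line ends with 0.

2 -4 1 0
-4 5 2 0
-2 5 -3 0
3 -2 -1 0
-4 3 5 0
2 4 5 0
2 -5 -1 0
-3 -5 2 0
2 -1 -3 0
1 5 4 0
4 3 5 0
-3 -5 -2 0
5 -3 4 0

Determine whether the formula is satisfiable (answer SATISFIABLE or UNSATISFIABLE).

SATISFIABLE

Set y1 = False and propagate.
Set y2 = True and propagate.
The remaining clauses are satisfied by y3 = False, y4 = True, y5 = True.
Every clause has at least one true literal under this assignment.
So y1=F  y2=T  y3=F  y4=T  y5=T is a satisfying assignment.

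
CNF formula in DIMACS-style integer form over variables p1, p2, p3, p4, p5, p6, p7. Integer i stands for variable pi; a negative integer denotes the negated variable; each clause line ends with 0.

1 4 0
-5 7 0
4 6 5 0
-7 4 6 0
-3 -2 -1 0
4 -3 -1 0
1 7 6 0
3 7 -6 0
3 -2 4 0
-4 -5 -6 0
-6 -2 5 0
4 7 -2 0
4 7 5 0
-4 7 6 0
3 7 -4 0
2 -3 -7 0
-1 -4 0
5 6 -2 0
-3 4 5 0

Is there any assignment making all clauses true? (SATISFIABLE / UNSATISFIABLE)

Try p1 = False.
  then p4 is forced to True.
Branch on p2: take p2 = False.
Set p3 = False and propagate.
  then p7 is forced to True.
For the remaining variables, p5 = False, p6 = False works.
So p1=0, p2=0, p3=0, p4=1, p5=0, p6=0, p7=1 is a satisfying assignment.

SATISFIABLE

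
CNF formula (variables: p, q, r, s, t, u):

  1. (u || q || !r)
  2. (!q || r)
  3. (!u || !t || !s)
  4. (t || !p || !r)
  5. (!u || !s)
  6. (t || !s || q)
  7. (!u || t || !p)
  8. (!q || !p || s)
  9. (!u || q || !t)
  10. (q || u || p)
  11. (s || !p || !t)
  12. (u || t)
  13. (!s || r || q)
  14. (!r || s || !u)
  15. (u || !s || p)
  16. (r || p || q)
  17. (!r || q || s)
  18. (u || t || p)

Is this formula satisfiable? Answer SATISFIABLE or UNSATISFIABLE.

Try p = True.
Try q = True.
  then r is forced to True.
  then t is forced to True.
  then s is forced to True.
  then u is forced to False.
So p=T, q=T, r=T, s=T, t=T, u=F is a satisfying assignment.

SATISFIABLE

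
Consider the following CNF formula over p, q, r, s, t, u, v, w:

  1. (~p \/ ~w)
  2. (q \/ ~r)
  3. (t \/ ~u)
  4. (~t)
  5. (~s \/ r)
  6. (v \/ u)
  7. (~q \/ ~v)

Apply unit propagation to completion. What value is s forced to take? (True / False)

(~t) is a unit clause: t = False.
In (~u \/ t), t is now false; ~u must hold, so u = False.
(v \/ u): since u = False, the clause reduces to (v). v = True.
(~q \/ ~v): since v = True, the clause reduces to (~q). q = False.
From (q \/ ~r) and q = False: r = False.
From (~s \/ r) and r = False: s = False.

False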